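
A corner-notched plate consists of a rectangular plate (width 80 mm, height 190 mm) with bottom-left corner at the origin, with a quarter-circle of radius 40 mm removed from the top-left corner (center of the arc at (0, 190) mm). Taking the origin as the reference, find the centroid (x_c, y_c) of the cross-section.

Part | A | x̄ᵢ | ȳᵢ | A·x̄ᵢ | A·ȳᵢ
plate | 15200.00 | 40.00 | 95.00 | 608000.00 | 1444000.00
removed quarter-circle | -1256.64 | 16.98 | 173.02 | -21333.33 | -217427.71
Σ | 13943.36 |  |  | 586666.67 | 1226572.29
x_c = 586666.67 / 13943.36 = 42.07 mm
y_c = 1226572.29 / 13943.36 = 87.97 mm

x_c = 42.07 mm, y_c = 87.97 mm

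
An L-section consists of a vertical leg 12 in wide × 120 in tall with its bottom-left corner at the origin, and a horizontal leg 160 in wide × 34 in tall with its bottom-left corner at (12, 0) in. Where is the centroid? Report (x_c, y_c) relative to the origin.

vertical leg: A = 12 × 120 = 1440.00, centroid at (6.00, 60.00).
horizontal leg: A = 160 × 34 = 5440.00, centroid at (92.00, 17.00).
ΣA = 6880.00 in², ΣAx_c = 509120.00 in³, ΣAy_c = 178880.00 in³.
x_c = 509120.00/6880.00 = 74.00 in; y_c = 178880.00/6880.00 = 26.00 in.

x_c = 74.00 in, y_c = 26.00 in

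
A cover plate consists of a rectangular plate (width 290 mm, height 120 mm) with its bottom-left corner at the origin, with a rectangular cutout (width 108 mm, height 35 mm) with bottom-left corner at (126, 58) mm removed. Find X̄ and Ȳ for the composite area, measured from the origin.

X̄ = 140.74 mm, Ȳ = 58.11 mm

plate: A = 290 × 120 = 34800.00, centroid at (145.00, 60.00).
hole: A = −(108 × 35) = -3780.00, centroid at (180.00, 75.50).
ΣA = 31020.00 mm², ΣAX̄ = 4365600.00 mm³, ΣAȲ = 1802610.00 mm³.
X̄ = 4365600.00/31020.00 = 140.74 mm; Ȳ = 1802610.00/31020.00 = 58.11 mm.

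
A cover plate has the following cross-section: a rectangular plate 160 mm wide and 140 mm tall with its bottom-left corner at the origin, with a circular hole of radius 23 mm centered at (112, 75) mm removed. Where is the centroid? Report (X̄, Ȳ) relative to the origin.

plate: A = 160 × 140 = 22400.00, centroid at (80.00, 70.00).
hole: A = −π·23² = -1661.90, centroid at (112.00, 75.00).
ΣA = 20738.10 mm²
ΣAX̄ = (22400.00)(80.00) + (-1661.90)(112.00) = 1605866.92 mm³
ΣAȲ = (22400.00)(70.00) + (-1661.90)(75.00) = 1443357.31 mm³
X̄ = 1605866.92 / 20738.10 = 77.44 mm
Ȳ = 1443357.31 / 20738.10 = 69.60 mm

X̄ = 77.44 mm, Ȳ = 69.60 mm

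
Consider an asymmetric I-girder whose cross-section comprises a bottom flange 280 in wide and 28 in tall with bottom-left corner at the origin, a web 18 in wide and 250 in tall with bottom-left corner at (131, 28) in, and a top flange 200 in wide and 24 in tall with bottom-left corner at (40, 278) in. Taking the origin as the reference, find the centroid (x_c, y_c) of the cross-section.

Part | A | x̄ᵢ | ȳᵢ | A·x̄ᵢ | A·ȳᵢ
bottom flange | 7840.00 | 140.00 | 14.00 | 1097600.00 | 109760.00
web | 4500.00 | 140.00 | 153.00 | 630000.00 | 688500.00
top flange | 4800.00 | 140.00 | 290.00 | 672000.00 | 1392000.00
Σ | 17140.00 |  |  | 2399600.00 | 2190260.00
x_c = 2399600.00 / 17140.00 = 140.00 in
y_c = 2190260.00 / 17140.00 = 127.79 in

x_c = 140.00 in, y_c = 127.79 in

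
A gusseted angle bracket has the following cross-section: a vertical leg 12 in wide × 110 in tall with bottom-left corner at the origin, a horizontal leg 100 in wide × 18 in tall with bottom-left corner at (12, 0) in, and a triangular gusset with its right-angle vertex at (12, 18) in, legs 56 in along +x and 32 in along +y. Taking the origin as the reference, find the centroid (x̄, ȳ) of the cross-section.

Part | A | x̄ᵢ | ȳᵢ | A·x̄ᵢ | A·ȳᵢ
vertical leg | 1320.00 | 6.00 | 55.00 | 7920.00 | 72600.00
horizontal leg | 1800.00 | 62.00 | 9.00 | 111600.00 | 16200.00
gusset | 896.00 | 30.67 | 28.67 | 27477.33 | 25685.33
Σ | 4016.00 |  |  | 146997.33 | 114485.33
x̄ = 146997.33 / 4016.00 = 36.60 in
ȳ = 114485.33 / 4016.00 = 28.51 in

x̄ = 36.60 in, ȳ = 28.51 in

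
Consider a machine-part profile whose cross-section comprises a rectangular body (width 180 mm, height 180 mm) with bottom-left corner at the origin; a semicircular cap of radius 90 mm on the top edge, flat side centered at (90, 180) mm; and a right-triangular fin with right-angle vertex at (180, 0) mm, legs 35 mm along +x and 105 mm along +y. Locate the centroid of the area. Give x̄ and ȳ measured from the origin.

x̄ = 93.98 mm, ȳ = 122.58 mm

rectangular body: A = 180 × 180 = 32400.00, centroid at (90.00, 90.00).
semicircular top: A = ½π·90² = 12723.45, centroid at (90.00, 218.20).
triangular fin: A = ½·35·105 = 1837.50, centroid at (191.67, 35.00).
ΣA = 46960.95 mm²
ΣAx̄ = (32400.00)(90.00) + (12723.45)(90.00) + (1837.50)(191.67) = 4413298.02 mm³
ΣAȳ = (32400.00)(90.00) + (12723.45)(218.20) + (1837.50)(35.00) = 5756533.54 mm³
x̄ = 4413298.02 / 46960.95 = 93.98 mm
ȳ = 5756533.54 / 46960.95 = 122.58 mm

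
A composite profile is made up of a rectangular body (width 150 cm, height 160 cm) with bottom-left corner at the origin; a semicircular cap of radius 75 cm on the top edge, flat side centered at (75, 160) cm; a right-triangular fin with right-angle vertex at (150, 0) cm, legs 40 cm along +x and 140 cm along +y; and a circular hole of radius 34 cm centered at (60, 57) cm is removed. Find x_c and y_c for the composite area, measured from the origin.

x_c = 84.43 cm, y_c = 110.57 cm

rectangular body: A = 150 × 160 = 24000.00, centroid at (75.00, 80.00).
semicircular top: A = ½π·75² = 8835.73, centroid at (75.00, 191.83).
triangular fin: A = ½·40·140 = 2800.00, centroid at (163.33, 46.67).
hole: A = −π·34² = -3631.68, centroid at (60.00, 57.00).
ΣA = 32004.05 cm², ΣAx_c = 2702112.17 cm³, ΣAy_c = 3538627.54 cm³.
x_c = 2702112.17/32004.05 = 84.43 cm; y_c = 3538627.54/32004.05 = 110.57 cm.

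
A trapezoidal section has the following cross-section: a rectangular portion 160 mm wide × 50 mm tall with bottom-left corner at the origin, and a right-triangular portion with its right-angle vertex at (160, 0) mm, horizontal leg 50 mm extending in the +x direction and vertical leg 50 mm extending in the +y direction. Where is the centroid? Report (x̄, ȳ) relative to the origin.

rectangular portion: A = 160 × 50 = 8000.00, centroid at (80.00, 25.00).
triangular portion: A = ½·50·50 = 1250.00, centroid at (176.67, 16.67).
ΣA = 9250.00 mm²
ΣAx̄ = (8000.00)(80.00) + (1250.00)(176.67) = 860833.33 mm³
ΣAȳ = (8000.00)(25.00) + (1250.00)(16.67) = 220833.33 mm³
x̄ = 860833.33 / 9250.00 = 93.06 mm
ȳ = 220833.33 / 9250.00 = 23.87 mm

x̄ = 93.06 mm, ȳ = 23.87 mm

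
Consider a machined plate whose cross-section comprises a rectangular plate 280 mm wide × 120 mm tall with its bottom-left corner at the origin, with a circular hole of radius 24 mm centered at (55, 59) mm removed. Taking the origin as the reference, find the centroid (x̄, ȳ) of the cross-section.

x̄ = 144.84 mm, ȳ = 60.06 mm

plate: A = 280 × 120 = 33600.00, centroid at (140.00, 60.00).
hole: A = −π·24² = -1809.56, centroid at (55.00, 59.00).
ΣA = 31790.44 mm²
ΣAx̄ = (33600.00)(140.00) + (-1809.56)(55.00) = 4604474.34 mm³
ΣAȳ = (33600.00)(60.00) + (-1809.56)(59.00) = 1909236.12 mm³
x̄ = 4604474.34 / 31790.44 = 144.84 mm
ȳ = 1909236.12 / 31790.44 = 60.06 mm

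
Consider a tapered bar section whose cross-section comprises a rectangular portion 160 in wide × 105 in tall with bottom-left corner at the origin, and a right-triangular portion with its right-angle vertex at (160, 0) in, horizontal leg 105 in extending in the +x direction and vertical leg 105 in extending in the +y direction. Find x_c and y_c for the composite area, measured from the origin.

x_c = 108.41 in, y_c = 48.18 in

rectangular portion: A = 160 × 105 = 16800.00, centroid at (80.00, 52.50).
triangular portion: A = ½·105·105 = 5512.50, centroid at (195.00, 35.00).
ΣA = 22312.50 in²
ΣAx_c = (16800.00)(80.00) + (5512.50)(195.00) = 2418937.50 in³
ΣAy_c = (16800.00)(52.50) + (5512.50)(35.00) = 1074937.50 in³
x_c = 2418937.50 / 22312.50 = 108.41 in
y_c = 1074937.50 / 22312.50 = 48.18 in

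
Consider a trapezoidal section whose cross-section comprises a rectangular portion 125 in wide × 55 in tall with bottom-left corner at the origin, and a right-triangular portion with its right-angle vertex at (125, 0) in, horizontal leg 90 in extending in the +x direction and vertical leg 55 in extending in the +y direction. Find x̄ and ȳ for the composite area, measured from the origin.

Part | A | x̄ᵢ | ȳᵢ | A·x̄ᵢ | A·ȳᵢ
rectangular portion | 6875.00 | 62.50 | 27.50 | 429687.50 | 189062.50
triangular portion | 2475.00 | 155.00 | 18.33 | 383625.00 | 45375.00
Σ | 9350.00 |  |  | 813312.50 | 234437.50
x̄ = 813312.50 / 9350.00 = 86.99 in
ȳ = 234437.50 / 9350.00 = 25.07 in

x̄ = 86.99 in, ȳ = 25.07 in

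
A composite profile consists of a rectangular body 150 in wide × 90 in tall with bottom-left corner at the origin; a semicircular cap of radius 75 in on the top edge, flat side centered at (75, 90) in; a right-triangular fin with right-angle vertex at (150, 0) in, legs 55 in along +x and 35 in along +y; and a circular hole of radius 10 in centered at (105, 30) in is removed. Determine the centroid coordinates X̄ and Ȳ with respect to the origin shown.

X̄ = 78.50 in, Ȳ = 73.35 in

Part | A | x̄ᵢ | ȳᵢ | A·x̄ᵢ | A·ȳᵢ
rectangular body | 13500.00 | 75.00 | 45.00 | 1012500.00 | 607500.00
semicircular top | 8835.73 | 75.00 | 121.83 | 662679.70 | 1076465.64
triangular fin | 962.50 | 168.33 | 11.67 | 162020.83 | 11229.17
hole | -314.16 | 105.00 | 30.00 | -32986.72 | -9424.78
Σ | 22984.07 |  |  | 1804213.81 | 1685770.03
X̄ = 1804213.81 / 22984.07 = 78.50 in
Ȳ = 1685770.03 / 22984.07 = 73.35 in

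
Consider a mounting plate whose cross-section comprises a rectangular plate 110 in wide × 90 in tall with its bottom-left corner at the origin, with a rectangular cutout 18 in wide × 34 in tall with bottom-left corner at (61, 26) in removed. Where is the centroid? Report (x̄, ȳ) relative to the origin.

x̄ = 54.01 in, ȳ = 45.13 in

plate: A = 110 × 90 = 9900.00, centroid at (55.00, 45.00).
hole: A = −(18 × 34) = -612.00, centroid at (70.00, 43.00).
ΣA = 9288.00 in²
ΣAx̄ = (9900.00)(55.00) + (-612.00)(70.00) = 501660.00 in³
ΣAȳ = (9900.00)(45.00) + (-612.00)(43.00) = 419184.00 in³
x̄ = 501660.00 / 9288.00 = 54.01 in
ȳ = 419184.00 / 9288.00 = 45.13 in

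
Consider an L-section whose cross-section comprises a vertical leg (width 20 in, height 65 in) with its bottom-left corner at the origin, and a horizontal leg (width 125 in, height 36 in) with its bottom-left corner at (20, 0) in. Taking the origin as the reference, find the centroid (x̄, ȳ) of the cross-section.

Part | A | x̄ᵢ | ȳᵢ | A·x̄ᵢ | A·ȳᵢ
vertical leg | 1300.00 | 10.00 | 32.50 | 13000.00 | 42250.00
horizontal leg | 4500.00 | 82.50 | 18.00 | 371250.00 | 81000.00
Σ | 5800.00 |  |  | 384250.00 | 123250.00
x̄ = 384250.00 / 5800.00 = 66.25 in
ȳ = 123250.00 / 5800.00 = 21.25 in

x̄ = 66.25 in, ȳ = 21.25 in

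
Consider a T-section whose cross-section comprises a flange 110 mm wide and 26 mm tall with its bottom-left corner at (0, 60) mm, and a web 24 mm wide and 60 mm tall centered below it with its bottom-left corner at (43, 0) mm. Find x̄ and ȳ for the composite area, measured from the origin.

web: A = 24 × 60 = 1440.00, centroid at (55.00, 30.00).
flange: A = 110 × 26 = 2860.00, centroid at (55.00, 73.00).
ΣA = 4300.00 mm², ΣAx̄ = 236500.00 mm³, ΣAȳ = 251980.00 mm³.
x̄ = 236500.00/4300.00 = 55.00 mm; ȳ = 251980.00/4300.00 = 58.60 mm.

x̄ = 55.00 mm, ȳ = 58.60 mm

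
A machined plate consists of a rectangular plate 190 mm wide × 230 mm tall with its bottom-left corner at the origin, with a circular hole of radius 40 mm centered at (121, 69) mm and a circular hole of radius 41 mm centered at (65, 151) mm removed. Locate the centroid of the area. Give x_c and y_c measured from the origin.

plate: A = 190 × 230 = 43700.00, centroid at (95.00, 115.00).
hole 1: A = −π·40² = -5026.55, centroid at (121.00, 69.00).
hole 2: A = −π·41² = -5281.02, centroid at (65.00, 151.00).
ΣA = 33392.43 mm², ΣAx_c = 3200021.54 mm³, ΣAy_c = 3881234.57 mm³.
x_c = 3200021.54/33392.43 = 95.83 mm; y_c = 3881234.57/33392.43 = 116.23 mm.

x_c = 95.83 mm, y_c = 116.23 mm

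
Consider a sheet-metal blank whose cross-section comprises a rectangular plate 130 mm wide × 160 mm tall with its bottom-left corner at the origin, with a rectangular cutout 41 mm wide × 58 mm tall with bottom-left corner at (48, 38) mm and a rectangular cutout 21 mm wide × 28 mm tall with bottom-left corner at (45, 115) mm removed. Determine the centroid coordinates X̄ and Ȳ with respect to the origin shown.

X̄ = 64.85 mm, Ȳ = 80.12 mm

plate: A = 130 × 160 = 20800.00, centroid at (65.00, 80.00).
hole 1: A = −(41 × 58) = -2378.00, centroid at (68.50, 67.00).
hole 2: A = −(21 × 28) = -588.00, centroid at (55.50, 129.00).
ΣA = 17834.00 mm², ΣAX̄ = 1156473.00 mm³, ΣAȲ = 1428822.00 mm³.
X̄ = 1156473.00/17834.00 = 64.85 mm; Ȳ = 1428822.00/17834.00 = 80.12 mm.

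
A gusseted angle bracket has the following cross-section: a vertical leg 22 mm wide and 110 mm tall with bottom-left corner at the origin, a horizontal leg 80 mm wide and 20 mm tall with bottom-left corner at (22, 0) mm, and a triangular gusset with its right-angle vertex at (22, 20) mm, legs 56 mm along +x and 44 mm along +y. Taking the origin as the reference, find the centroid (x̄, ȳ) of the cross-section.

x̄ = 33.50 mm, ȳ = 36.52 mm

Part | A | x̄ᵢ | ȳᵢ | A·x̄ᵢ | A·ȳᵢ
vertical leg | 2420.00 | 11.00 | 55.00 | 26620.00 | 133100.00
horizontal leg | 1600.00 | 62.00 | 10.00 | 99200.00 | 16000.00
gusset | 1232.00 | 40.67 | 34.67 | 50101.33 | 42709.33
Σ | 5252.00 |  |  | 175921.33 | 191809.33
x̄ = 175921.33 / 5252.00 = 33.50 mm
ȳ = 191809.33 / 5252.00 = 36.52 mm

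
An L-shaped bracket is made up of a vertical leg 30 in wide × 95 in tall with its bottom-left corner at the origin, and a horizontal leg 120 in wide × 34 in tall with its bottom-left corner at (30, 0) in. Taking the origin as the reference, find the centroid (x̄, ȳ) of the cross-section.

x̄ = 59.16 in, ȳ = 29.54 in

Part | A | x̄ᵢ | ȳᵢ | A·x̄ᵢ | A·ȳᵢ
vertical leg | 2850.00 | 15.00 | 47.50 | 42750.00 | 135375.00
horizontal leg | 4080.00 | 90.00 | 17.00 | 367200.00 | 69360.00
Σ | 6930.00 |  |  | 409950.00 | 204735.00
x̄ = 409950.00 / 6930.00 = 59.16 in
ȳ = 204735.00 / 6930.00 = 29.54 in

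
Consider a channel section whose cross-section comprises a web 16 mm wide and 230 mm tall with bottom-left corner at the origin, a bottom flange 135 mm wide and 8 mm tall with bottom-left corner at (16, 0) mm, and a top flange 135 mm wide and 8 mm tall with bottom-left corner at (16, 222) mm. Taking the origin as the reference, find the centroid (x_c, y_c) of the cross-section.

x_c = 35.92 mm, y_c = 115.00 mm

web: A = 16 × 230 = 3680.00, centroid at (8.00, 115.00).
bottom flange: A = 135 × 8 = 1080.00, centroid at (83.50, 4.00).
top flange: A = 135 × 8 = 1080.00, centroid at (83.50, 226.00).
ΣA = 5840.00 mm², ΣAx_c = 209800.00 mm³, ΣAy_c = 671600.00 mm³.
x_c = 209800.00/5840.00 = 35.92 mm; y_c = 671600.00/5840.00 = 115.00 mm.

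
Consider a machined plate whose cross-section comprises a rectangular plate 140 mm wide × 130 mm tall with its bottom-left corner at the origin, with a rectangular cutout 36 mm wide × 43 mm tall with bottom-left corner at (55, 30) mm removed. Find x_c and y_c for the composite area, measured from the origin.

plate: A = 140 × 130 = 18200.00, centroid at (70.00, 65.00).
hole: A = −(36 × 43) = -1548.00, centroid at (73.00, 51.50).
ΣA = 16652.00 mm²
ΣAx_c = (18200.00)(70.00) + (-1548.00)(73.00) = 1160996.00 mm³
ΣAy_c = (18200.00)(65.00) + (-1548.00)(51.50) = 1103278.00 mm³
x_c = 1160996.00 / 16652.00 = 69.72 mm
y_c = 1103278.00 / 16652.00 = 66.25 mm

x_c = 69.72 mm, y_c = 66.25 mm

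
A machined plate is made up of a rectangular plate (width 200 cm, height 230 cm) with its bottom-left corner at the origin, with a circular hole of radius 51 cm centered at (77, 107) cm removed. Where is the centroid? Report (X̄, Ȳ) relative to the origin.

X̄ = 104.97 cm, Ȳ = 116.73 cm

plate: A = 200 × 230 = 46000.00, centroid at (100.00, 115.00).
hole: A = −π·51² = -8171.28, centroid at (77.00, 107.00).
ΣA = 37828.72 cm²
ΣAX̄ = (46000.00)(100.00) + (-8171.28)(77.00) = 3970811.25 cm³
ΣAȲ = (46000.00)(115.00) + (-8171.28)(107.00) = 4415672.77 cm³
X̄ = 3970811.25 / 37828.72 = 104.97 cm
Ȳ = 4415672.77 / 37828.72 = 116.73 cm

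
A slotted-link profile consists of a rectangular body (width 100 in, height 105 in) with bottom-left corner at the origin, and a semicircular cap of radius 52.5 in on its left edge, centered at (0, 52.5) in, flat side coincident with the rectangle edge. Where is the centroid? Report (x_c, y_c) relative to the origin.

rectangular body: A = 100 × 105 = 10500.00, centroid at (50.00, 52.50).
semicircular end: A = ½π·52.5² = 4329.51, centroid at (-22.28, 52.50).
ΣA = 14829.51 in², ΣAx_c = 428531.25 in³, ΣAy_c = 778549.14 in³.
x_c = 428531.25/14829.51 = 28.90 in; y_c = 778549.14/14829.51 = 52.50 in.

x_c = 28.90 in, y_c = 52.50 in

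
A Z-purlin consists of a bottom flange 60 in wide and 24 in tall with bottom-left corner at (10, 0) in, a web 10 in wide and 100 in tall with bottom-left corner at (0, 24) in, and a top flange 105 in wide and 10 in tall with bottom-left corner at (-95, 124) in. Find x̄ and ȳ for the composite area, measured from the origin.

x̄ = 5.15 in, ȳ = 64.97 in

Part | A | x̄ᵢ | ȳᵢ | A·x̄ᵢ | A·ȳᵢ
bottom flange | 1440.00 | 40.00 | 12.00 | 57600.00 | 17280.00
web | 1000.00 | 5.00 | 74.00 | 5000.00 | 74000.00
top flange | 1050.00 | -42.50 | 129.00 | -44625.00 | 135450.00
Σ | 3490.00 |  |  | 17975.00 | 226730.00
x̄ = 17975.00 / 3490.00 = 5.15 in
ȳ = 226730.00 / 3490.00 = 64.97 in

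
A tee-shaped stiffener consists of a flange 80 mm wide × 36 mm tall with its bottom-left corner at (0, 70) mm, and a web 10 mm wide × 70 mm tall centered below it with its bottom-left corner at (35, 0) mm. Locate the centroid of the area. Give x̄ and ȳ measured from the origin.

x̄ = 40.00 mm, ȳ = 77.64 mm

web: A = 10 × 70 = 700.00, centroid at (40.00, 35.00).
flange: A = 80 × 36 = 2880.00, centroid at (40.00, 88.00).
ΣA = 3580.00 mm²
ΣAx̄ = (700.00)(40.00) + (2880.00)(40.00) = 143200.00 mm³
ΣAȳ = (700.00)(35.00) + (2880.00)(88.00) = 277940.00 mm³
x̄ = 143200.00 / 3580.00 = 40.00 mm
ȳ = 277940.00 / 3580.00 = 77.64 mm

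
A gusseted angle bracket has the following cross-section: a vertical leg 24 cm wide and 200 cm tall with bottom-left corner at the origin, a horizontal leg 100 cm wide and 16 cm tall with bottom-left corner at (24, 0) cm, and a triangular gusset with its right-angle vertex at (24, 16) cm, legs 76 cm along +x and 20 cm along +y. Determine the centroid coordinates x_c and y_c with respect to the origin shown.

x_c = 29.82 cm, y_c = 71.23 cm

vertical leg: A = 24 × 200 = 4800.00, centroid at (12.00, 100.00).
horizontal leg: A = 100 × 16 = 1600.00, centroid at (74.00, 8.00).
gusset: A = ½·76·20 = 760.00, centroid at (49.33, 22.67).
ΣA = 7160.00 cm²
ΣAx_c = (4800.00)(12.00) + (1600.00)(74.00) + (760.00)(49.33) = 213493.33 cm³
ΣAy_c = (4800.00)(100.00) + (1600.00)(8.00) + (760.00)(22.67) = 510026.67 cm³
x_c = 213493.33 / 7160.00 = 29.82 cm
y_c = 510026.67 / 7160.00 = 71.23 cm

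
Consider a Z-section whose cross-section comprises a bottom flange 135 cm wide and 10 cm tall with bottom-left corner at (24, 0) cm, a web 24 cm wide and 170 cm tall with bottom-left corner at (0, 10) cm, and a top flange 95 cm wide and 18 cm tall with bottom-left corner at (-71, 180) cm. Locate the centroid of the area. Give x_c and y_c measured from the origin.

Part | A | x̄ᵢ | ȳᵢ | A·x̄ᵢ | A·ȳᵢ
bottom flange | 1350.00 | 91.50 | 5.00 | 123525.00 | 6750.00
web | 4080.00 | 12.00 | 95.00 | 48960.00 | 387600.00
top flange | 1710.00 | -23.50 | 189.00 | -40185.00 | 323190.00
Σ | 7140.00 |  |  | 132300.00 | 717540.00
x_c = 132300.00 / 7140.00 = 18.53 cm
y_c = 717540.00 / 7140.00 = 100.50 cm

x_c = 18.53 cm, y_c = 100.50 cm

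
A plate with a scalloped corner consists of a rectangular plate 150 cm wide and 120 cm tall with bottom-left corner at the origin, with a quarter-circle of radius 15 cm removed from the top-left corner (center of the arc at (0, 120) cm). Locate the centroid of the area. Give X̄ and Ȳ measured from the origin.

Part | A | x̄ᵢ | ȳᵢ | A·x̄ᵢ | A·ȳᵢ
plate | 18000.00 | 75.00 | 60.00 | 1350000.00 | 1080000.00
removed quarter-circle | -176.71 | 6.37 | 113.63 | -1125.00 | -20080.75
Σ | 17823.29 |  |  | 1348875.00 | 1059919.25
X̄ = 1348875.00 / 17823.29 = 75.68 cm
Ȳ = 1059919.25 / 17823.29 = 59.47 cm

X̄ = 75.68 cm, Ȳ = 59.47 cm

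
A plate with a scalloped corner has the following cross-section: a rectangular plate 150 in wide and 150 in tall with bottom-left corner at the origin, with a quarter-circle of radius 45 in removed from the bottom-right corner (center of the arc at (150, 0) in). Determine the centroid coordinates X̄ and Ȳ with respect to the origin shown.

plate: A = 150 × 150 = 22500.00, centroid at (75.00, 75.00).
removed quarter-circle: A = −¼π·45² = -1590.43, centroid at (130.90, 19.10).
ΣA = 20909.57 in²
ΣAX̄ = (22500.00)(75.00) + (-1590.43)(130.90) = 1479310.31 in³
ΣAȲ = (22500.00)(75.00) + (-1590.43)(19.10) = 1657125.00 in³
X̄ = 1479310.31 / 20909.57 = 70.75 in
Ȳ = 1657125.00 / 20909.57 = 79.25 in

X̄ = 70.75 in, Ȳ = 79.25 in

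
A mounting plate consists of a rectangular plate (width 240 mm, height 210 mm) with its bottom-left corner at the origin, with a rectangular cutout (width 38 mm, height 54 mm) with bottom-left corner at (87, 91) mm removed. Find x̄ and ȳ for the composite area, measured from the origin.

Part | A | x̄ᵢ | ȳᵢ | A·x̄ᵢ | A·ȳᵢ
plate | 50400.00 | 120.00 | 105.00 | 6048000.00 | 5292000.00
hole | -2052.00 | 106.00 | 118.00 | -217512.00 | -242136.00
Σ | 48348.00 |  |  | 5830488.00 | 5049864.00
x̄ = 5830488.00 / 48348.00 = 120.59 mm
ȳ = 5049864.00 / 48348.00 = 104.45 mm

x̄ = 120.59 mm, ȳ = 104.45 mm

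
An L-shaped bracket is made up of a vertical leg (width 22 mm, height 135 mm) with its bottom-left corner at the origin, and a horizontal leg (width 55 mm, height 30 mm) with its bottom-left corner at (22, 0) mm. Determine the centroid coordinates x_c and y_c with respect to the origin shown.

vertical leg: A = 22 × 135 = 2970.00, centroid at (11.00, 67.50).
horizontal leg: A = 55 × 30 = 1650.00, centroid at (49.50, 15.00).
ΣA = 4620.00 mm², ΣAx_c = 114345.00 mm³, ΣAy_c = 225225.00 mm³.
x_c = 114345.00/4620.00 = 24.75 mm; y_c = 225225.00/4620.00 = 48.75 mm.

x_c = 24.75 mm, y_c = 48.75 mm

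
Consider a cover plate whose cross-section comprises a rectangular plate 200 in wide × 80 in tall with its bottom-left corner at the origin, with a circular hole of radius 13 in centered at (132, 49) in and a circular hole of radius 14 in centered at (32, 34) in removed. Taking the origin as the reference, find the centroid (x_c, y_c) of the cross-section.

x_c = 101.68 in, y_c = 39.93 in

Part | A | x̄ᵢ | ȳᵢ | A·x̄ᵢ | A·ȳᵢ
plate | 16000.00 | 100.00 | 40.00 | 1600000.00 | 640000.00
hole 1 | -530.93 | 132.00 | 49.00 | -70082.65 | -26015.53
hole 2 | -615.75 | 32.00 | 34.00 | -19704.07 | -20935.57
Σ | 14853.32 |  |  | 1510213.28 | 593048.90
x_c = 1510213.28 / 14853.32 = 101.68 in
y_c = 593048.90 / 14853.32 = 39.93 in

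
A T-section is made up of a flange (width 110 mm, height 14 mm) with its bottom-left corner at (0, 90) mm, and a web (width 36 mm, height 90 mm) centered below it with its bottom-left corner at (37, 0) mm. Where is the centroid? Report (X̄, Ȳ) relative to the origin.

X̄ = 55.00 mm, Ȳ = 61.75 mm

web: A = 36 × 90 = 3240.00, centroid at (55.00, 45.00).
flange: A = 110 × 14 = 1540.00, centroid at (55.00, 97.00).
ΣA = 4780.00 mm², ΣAX̄ = 262900.00 mm³, ΣAȲ = 295180.00 mm³.
X̄ = 262900.00/4780.00 = 55.00 mm; Ȳ = 295180.00/4780.00 = 61.75 mm.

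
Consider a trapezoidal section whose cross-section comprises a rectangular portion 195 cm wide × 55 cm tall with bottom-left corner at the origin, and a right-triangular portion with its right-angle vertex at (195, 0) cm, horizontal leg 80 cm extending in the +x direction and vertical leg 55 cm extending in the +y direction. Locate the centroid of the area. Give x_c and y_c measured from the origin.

x_c = 118.63 cm, y_c = 25.94 cm

Part | A | x̄ᵢ | ȳᵢ | A·x̄ᵢ | A·ȳᵢ
rectangular portion | 10725.00 | 97.50 | 27.50 | 1045687.50 | 294937.50
triangular portion | 2200.00 | 221.67 | 18.33 | 487666.67 | 40333.33
Σ | 12925.00 |  |  | 1533354.17 | 335270.83
x_c = 1533354.17 / 12925.00 = 118.63 cm
y_c = 335270.83 / 12925.00 = 25.94 cm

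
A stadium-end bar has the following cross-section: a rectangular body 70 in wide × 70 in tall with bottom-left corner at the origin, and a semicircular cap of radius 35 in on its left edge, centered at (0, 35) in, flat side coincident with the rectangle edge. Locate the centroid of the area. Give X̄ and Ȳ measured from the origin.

Part | A | x̄ᵢ | ȳᵢ | A·x̄ᵢ | A·ȳᵢ
rectangular body | 4900.00 | 35.00 | 35.00 | 171500.00 | 171500.00
semicircular end | 1924.23 | -14.85 | 35.00 | -28583.33 | 67347.89
Σ | 6824.23 |  |  | 142916.67 | 238847.89
X̄ = 142916.67 / 6824.23 = 20.94 in
Ȳ = 238847.89 / 6824.23 = 35.00 in

X̄ = 20.94 in, Ȳ = 35.00 in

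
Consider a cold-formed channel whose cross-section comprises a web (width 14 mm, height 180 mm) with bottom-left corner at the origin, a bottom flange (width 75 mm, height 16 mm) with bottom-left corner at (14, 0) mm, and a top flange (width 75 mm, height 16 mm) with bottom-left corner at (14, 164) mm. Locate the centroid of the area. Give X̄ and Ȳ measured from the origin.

web: A = 14 × 180 = 2520.00, centroid at (7.00, 90.00).
bottom flange: A = 75 × 16 = 1200.00, centroid at (51.50, 8.00).
top flange: A = 75 × 16 = 1200.00, centroid at (51.50, 172.00).
ΣA = 4920.00 mm², ΣAX̄ = 141240.00 mm³, ΣAȲ = 442800.00 mm³.
X̄ = 141240.00/4920.00 = 28.71 mm; Ȳ = 442800.00/4920.00 = 90.00 mm.

X̄ = 28.71 mm, Ȳ = 90.00 mm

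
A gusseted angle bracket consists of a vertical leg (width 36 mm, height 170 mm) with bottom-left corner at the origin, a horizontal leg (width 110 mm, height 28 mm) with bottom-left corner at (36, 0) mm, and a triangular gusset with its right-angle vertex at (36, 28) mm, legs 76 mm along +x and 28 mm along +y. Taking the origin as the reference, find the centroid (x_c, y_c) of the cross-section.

x_c = 44.40 mm, y_c = 58.75 mm

vertical leg: A = 36 × 170 = 6120.00, centroid at (18.00, 85.00).
horizontal leg: A = 110 × 28 = 3080.00, centroid at (91.00, 14.00).
gusset: A = ½·76·28 = 1064.00, centroid at (61.33, 37.33).
ΣA = 10264.00 mm²
ΣAx_c = (6120.00)(18.00) + (3080.00)(91.00) + (1064.00)(61.33) = 455698.67 mm³
ΣAy_c = (6120.00)(85.00) + (3080.00)(14.00) + (1064.00)(37.33) = 603042.67 mm³
x_c = 455698.67 / 10264.00 = 44.40 mm
y_c = 603042.67 / 10264.00 = 58.75 mm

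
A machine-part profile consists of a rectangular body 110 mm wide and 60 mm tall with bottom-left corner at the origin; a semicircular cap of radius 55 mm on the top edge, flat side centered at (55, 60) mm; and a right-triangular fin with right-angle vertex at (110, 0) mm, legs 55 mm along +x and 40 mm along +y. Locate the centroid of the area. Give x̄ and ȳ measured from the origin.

x̄ = 61.48 mm, ȳ = 48.88 mm

Part | A | x̄ᵢ | ȳᵢ | A·x̄ᵢ | A·ȳᵢ
rectangular body | 6600.00 | 55.00 | 30.00 | 363000.00 | 198000.00
semicircular top | 4751.66 | 55.00 | 83.34 | 261341.24 | 396016.20
triangular fin | 1100.00 | 128.33 | 13.33 | 141166.67 | 14666.67
Σ | 12451.66 |  |  | 765507.91 | 608682.87
x̄ = 765507.91 / 12451.66 = 61.48 mm
ȳ = 608682.87 / 12451.66 = 48.88 mm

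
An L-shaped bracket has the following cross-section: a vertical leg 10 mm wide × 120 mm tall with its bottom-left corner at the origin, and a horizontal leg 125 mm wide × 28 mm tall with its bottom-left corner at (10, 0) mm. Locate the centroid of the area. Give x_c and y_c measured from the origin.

x_c = 55.27 mm, y_c = 25.74 mm

Part | A | x̄ᵢ | ȳᵢ | A·x̄ᵢ | A·ȳᵢ
vertical leg | 1200.00 | 5.00 | 60.00 | 6000.00 | 72000.00
horizontal leg | 3500.00 | 72.50 | 14.00 | 253750.00 | 49000.00
Σ | 4700.00 |  |  | 259750.00 | 121000.00
x_c = 259750.00 / 4700.00 = 55.27 mm
y_c = 121000.00 / 4700.00 = 25.74 mm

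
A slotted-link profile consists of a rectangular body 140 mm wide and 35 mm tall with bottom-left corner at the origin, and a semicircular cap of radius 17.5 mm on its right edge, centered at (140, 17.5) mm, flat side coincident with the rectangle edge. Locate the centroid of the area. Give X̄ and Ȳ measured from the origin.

X̄ = 76.92 mm, Ȳ = 17.50 mm

rectangular body: A = 140 × 35 = 4900.00, centroid at (70.00, 17.50).
semicircular end: A = ½π·17.5² = 481.06, centroid at (147.43, 17.50).
ΣA = 5381.06 mm², ΣAX̄ = 413920.81 mm³, ΣAȲ = 94168.49 mm³.
X̄ = 413920.81/5381.06 = 76.92 mm; Ȳ = 94168.49/5381.06 = 17.50 mm.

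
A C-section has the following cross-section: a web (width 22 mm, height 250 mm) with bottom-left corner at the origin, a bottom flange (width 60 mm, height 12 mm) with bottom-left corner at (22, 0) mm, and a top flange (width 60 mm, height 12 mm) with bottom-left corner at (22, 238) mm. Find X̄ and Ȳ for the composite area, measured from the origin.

X̄ = 19.51 mm, Ȳ = 125.00 mm

web: A = 22 × 250 = 5500.00, centroid at (11.00, 125.00).
bottom flange: A = 60 × 12 = 720.00, centroid at (52.00, 6.00).
top flange: A = 60 × 12 = 720.00, centroid at (52.00, 244.00).
ΣA = 6940.00 mm², ΣAX̄ = 135380.00 mm³, ΣAȲ = 867500.00 mm³.
X̄ = 135380.00/6940.00 = 19.51 mm; Ȳ = 867500.00/6940.00 = 125.00 mm.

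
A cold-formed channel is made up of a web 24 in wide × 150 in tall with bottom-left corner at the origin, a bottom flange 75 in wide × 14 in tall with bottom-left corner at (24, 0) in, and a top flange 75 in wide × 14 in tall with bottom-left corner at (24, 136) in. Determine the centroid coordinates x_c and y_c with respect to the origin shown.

web: A = 24 × 150 = 3600.00, centroid at (12.00, 75.00).
bottom flange: A = 75 × 14 = 1050.00, centroid at (61.50, 7.00).
top flange: A = 75 × 14 = 1050.00, centroid at (61.50, 143.00).
ΣA = 5700.00 in²
ΣAx_c = (3600.00)(12.00) + (1050.00)(61.50) + (1050.00)(61.50) = 172350.00 in³
ΣAy_c = (3600.00)(75.00) + (1050.00)(7.00) + (1050.00)(143.00) = 427500.00 in³
x_c = 172350.00 / 5700.00 = 30.24 in
y_c = 427500.00 / 5700.00 = 75.00 in

x_c = 30.24 in, y_c = 75.00 in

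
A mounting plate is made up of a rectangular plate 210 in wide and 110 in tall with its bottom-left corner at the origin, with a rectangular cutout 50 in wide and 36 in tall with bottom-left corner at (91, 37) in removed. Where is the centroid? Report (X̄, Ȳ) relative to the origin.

X̄ = 104.07 in, Ȳ = 55.00 in

plate: A = 210 × 110 = 23100.00, centroid at (105.00, 55.00).
hole: A = −(50 × 36) = -1800.00, centroid at (116.00, 55.00).
ΣA = 21300.00 in², ΣAX̄ = 2216700.00 in³, ΣAȲ = 1171500.00 in³.
X̄ = 2216700.00/21300.00 = 104.07 in; Ȳ = 1171500.00/21300.00 = 55.00 in.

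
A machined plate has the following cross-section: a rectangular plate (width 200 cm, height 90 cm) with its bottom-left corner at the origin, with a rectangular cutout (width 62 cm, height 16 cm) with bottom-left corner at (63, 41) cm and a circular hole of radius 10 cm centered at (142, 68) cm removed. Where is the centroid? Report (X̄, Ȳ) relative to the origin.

X̄ = 99.57 cm, Ȳ = 44.33 cm

Part | A | x̄ᵢ | ȳᵢ | A·x̄ᵢ | A·ȳᵢ
plate | 18000.00 | 100.00 | 45.00 | 1800000.00 | 810000.00
hole 1 | -992.00 | 94.00 | 49.00 | -93248.00 | -48608.00
hole 2 | -314.16 | 142.00 | 68.00 | -44610.62 | -21362.83
Σ | 16693.84 |  |  | 1662141.38 | 740029.17
X̄ = 1662141.38 / 16693.84 = 99.57 cm
Ȳ = 740029.17 / 16693.84 = 44.33 cm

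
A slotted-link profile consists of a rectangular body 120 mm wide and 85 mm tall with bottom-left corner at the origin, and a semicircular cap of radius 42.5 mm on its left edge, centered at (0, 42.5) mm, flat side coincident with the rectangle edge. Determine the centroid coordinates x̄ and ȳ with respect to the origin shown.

x̄ = 43.02 mm, ȳ = 42.50 mm

rectangular body: A = 120 × 85 = 10200.00, centroid at (60.00, 42.50).
semicircular end: A = ½π·42.5² = 2837.25, centroid at (-18.04, 42.50).
ΣA = 13037.25 mm², ΣAx̄ = 560822.92 mm³, ΣAȳ = 554083.16 mm³.
x̄ = 560822.92/13037.25 = 43.02 mm; ȳ = 554083.16/13037.25 = 42.50 mm.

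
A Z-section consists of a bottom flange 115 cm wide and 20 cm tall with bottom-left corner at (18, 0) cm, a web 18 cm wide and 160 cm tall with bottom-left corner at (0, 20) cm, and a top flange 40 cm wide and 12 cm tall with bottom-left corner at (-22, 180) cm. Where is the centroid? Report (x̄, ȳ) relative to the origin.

x̄ = 35.09 cm, ȳ = 70.72 cm

bottom flange: A = 115 × 20 = 2300.00, centroid at (75.50, 10.00).
web: A = 18 × 160 = 2880.00, centroid at (9.00, 100.00).
top flange: A = 40 × 12 = 480.00, centroid at (-2.00, 186.00).
ΣA = 5660.00 cm², ΣAx̄ = 198610.00 cm³, ΣAȳ = 400280.00 cm³.
x̄ = 198610.00/5660.00 = 35.09 cm; ȳ = 400280.00/5660.00 = 70.72 cm.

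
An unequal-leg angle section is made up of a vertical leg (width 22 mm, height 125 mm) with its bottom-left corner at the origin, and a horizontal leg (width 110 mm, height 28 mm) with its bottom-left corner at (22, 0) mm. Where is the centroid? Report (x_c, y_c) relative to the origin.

x_c = 45.87 mm, y_c = 36.88 mm

Part | A | x̄ᵢ | ȳᵢ | A·x̄ᵢ | A·ȳᵢ
vertical leg | 2750.00 | 11.00 | 62.50 | 30250.00 | 171875.00
horizontal leg | 3080.00 | 77.00 | 14.00 | 237160.00 | 43120.00
Σ | 5830.00 |  |  | 267410.00 | 214995.00
x_c = 267410.00 / 5830.00 = 45.87 mm
y_c = 214995.00 / 5830.00 = 36.88 mm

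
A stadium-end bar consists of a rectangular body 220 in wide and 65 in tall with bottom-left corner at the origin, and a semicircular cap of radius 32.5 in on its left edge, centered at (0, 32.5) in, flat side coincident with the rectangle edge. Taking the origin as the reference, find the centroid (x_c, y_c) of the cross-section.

Part | A | x̄ᵢ | ȳᵢ | A·x̄ᵢ | A·ȳᵢ
rectangular body | 14300.00 | 110.00 | 32.50 | 1573000.00 | 464750.00
semicircular end | 1659.15 | -13.79 | 32.50 | -22885.42 | 53922.49
Σ | 15959.15 |  |  | 1550114.58 | 518672.49
x_c = 1550114.58 / 15959.15 = 97.13 in
y_c = 518672.49 / 15959.15 = 32.50 in

x_c = 97.13 in, y_c = 32.50 in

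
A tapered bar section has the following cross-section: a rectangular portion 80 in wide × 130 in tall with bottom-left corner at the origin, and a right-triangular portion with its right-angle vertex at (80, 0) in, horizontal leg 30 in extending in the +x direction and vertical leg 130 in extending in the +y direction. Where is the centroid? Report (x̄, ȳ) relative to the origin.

x̄ = 47.89 in, ȳ = 61.58 in

rectangular portion: A = 80 × 130 = 10400.00, centroid at (40.00, 65.00).
triangular portion: A = ½·30·130 = 1950.00, centroid at (90.00, 43.33).
ΣA = 12350.00 in²
ΣAx̄ = (10400.00)(40.00) + (1950.00)(90.00) = 591500.00 in³
ΣAȳ = (10400.00)(65.00) + (1950.00)(43.33) = 760500.00 in³
x̄ = 591500.00 / 12350.00 = 47.89 in
ȳ = 760500.00 / 12350.00 = 61.58 in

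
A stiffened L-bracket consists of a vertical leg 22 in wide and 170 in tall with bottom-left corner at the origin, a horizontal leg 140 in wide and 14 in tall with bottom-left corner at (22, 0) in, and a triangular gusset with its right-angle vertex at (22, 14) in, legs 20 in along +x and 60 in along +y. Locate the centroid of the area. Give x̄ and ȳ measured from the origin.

x̄ = 37.88 in, ȳ = 55.88 in

vertical leg: A = 22 × 170 = 3740.00, centroid at (11.00, 85.00).
horizontal leg: A = 140 × 14 = 1960.00, centroid at (92.00, 7.00).
gusset: A = ½·20·60 = 600.00, centroid at (28.67, 34.00).
ΣA = 6300.00 in²
ΣAx̄ = (3740.00)(11.00) + (1960.00)(92.00) + (600.00)(28.67) = 238660.00 in³
ΣAȳ = (3740.00)(85.00) + (1960.00)(7.00) + (600.00)(34.00) = 352020.00 in³
x̄ = 238660.00 / 6300.00 = 37.88 in
ȳ = 352020.00 / 6300.00 = 55.88 in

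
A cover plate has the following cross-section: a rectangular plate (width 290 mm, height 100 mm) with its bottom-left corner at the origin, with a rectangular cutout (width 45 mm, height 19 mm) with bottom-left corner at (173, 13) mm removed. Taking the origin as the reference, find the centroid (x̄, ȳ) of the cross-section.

Part | A | x̄ᵢ | ȳᵢ | A·x̄ᵢ | A·ȳᵢ
plate | 29000.00 | 145.00 | 50.00 | 4205000.00 | 1450000.00
hole | -855.00 | 195.50 | 22.50 | -167152.50 | -19237.50
Σ | 28145.00 |  |  | 4037847.50 | 1430762.50
x̄ = 4037847.50 / 28145.00 = 143.47 mm
ȳ = 1430762.50 / 28145.00 = 50.84 mm

x̄ = 143.47 mm, ȳ = 50.84 mm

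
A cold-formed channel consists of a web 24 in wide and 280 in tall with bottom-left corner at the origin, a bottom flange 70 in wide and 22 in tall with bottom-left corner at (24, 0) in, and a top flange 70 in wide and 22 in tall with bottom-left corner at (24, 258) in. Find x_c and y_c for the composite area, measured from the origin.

x_c = 26.77 in, y_c = 140.00 in

web: A = 24 × 280 = 6720.00, centroid at (12.00, 140.00).
bottom flange: A = 70 × 22 = 1540.00, centroid at (59.00, 11.00).
top flange: A = 70 × 22 = 1540.00, centroid at (59.00, 269.00).
ΣA = 9800.00 in²
ΣAx_c = (6720.00)(12.00) + (1540.00)(59.00) + (1540.00)(59.00) = 262360.00 in³
ΣAy_c = (6720.00)(140.00) + (1540.00)(11.00) + (1540.00)(269.00) = 1372000.00 in³
x_c = 262360.00 / 9800.00 = 26.77 in
y_c = 1372000.00 / 9800.00 = 140.00 in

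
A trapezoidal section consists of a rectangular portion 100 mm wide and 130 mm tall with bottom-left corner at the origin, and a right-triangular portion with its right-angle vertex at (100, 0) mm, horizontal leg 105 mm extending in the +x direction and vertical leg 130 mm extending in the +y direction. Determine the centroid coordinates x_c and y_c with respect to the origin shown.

rectangular portion: A = 100 × 130 = 13000.00, centroid at (50.00, 65.00).
triangular portion: A = ½·105·130 = 6825.00, centroid at (135.00, 43.33).
ΣA = 19825.00 mm², ΣAx_c = 1571375.00 mm³, ΣAy_c = 1140750.00 mm³.
x_c = 1571375.00/19825.00 = 79.26 mm; y_c = 1140750.00/19825.00 = 57.54 mm.

x_c = 79.26 mm, y_c = 57.54 mm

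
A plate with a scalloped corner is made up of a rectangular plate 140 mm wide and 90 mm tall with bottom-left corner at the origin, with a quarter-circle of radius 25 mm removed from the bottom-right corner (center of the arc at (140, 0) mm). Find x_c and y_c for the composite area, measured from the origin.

Part | A | x̄ᵢ | ȳᵢ | A·x̄ᵢ | A·ȳᵢ
plate | 12600.00 | 70.00 | 45.00 | 882000.00 | 567000.00
removed quarter-circle | -490.87 | 129.39 | 10.61 | -63514.01 | -5208.33
Σ | 12109.13 |  |  | 818485.99 | 561791.67
x_c = 818485.99 / 12109.13 = 67.59 mm
y_c = 561791.67 / 12109.13 = 46.39 mm

x_c = 67.59 mm, y_c = 46.39 mm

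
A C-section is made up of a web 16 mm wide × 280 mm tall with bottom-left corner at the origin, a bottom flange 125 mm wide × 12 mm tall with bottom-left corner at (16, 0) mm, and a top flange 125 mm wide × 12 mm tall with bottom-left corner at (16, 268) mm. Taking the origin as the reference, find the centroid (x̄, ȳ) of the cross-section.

x̄ = 36.28 mm, ȳ = 140.00 mm

web: A = 16 × 280 = 4480.00, centroid at (8.00, 140.00).
bottom flange: A = 125 × 12 = 1500.00, centroid at (78.50, 6.00).
top flange: A = 125 × 12 = 1500.00, centroid at (78.50, 274.00).
ΣA = 7480.00 mm², ΣAx̄ = 271340.00 mm³, ΣAȳ = 1047200.00 mm³.
x̄ = 271340.00/7480.00 = 36.28 mm; ȳ = 1047200.00/7480.00 = 140.00 mm.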